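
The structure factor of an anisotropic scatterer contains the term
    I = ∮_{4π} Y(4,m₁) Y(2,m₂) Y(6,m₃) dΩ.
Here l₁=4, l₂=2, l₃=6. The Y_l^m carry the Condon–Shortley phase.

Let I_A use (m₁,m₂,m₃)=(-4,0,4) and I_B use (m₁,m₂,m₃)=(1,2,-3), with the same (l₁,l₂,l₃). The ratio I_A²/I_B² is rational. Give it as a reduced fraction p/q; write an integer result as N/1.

5/14

Shared (l₁,l₂,l₃)=(4,2,6): N and (l;000)² cancel in I_A²/I_B².
A: Δ = 0!·8!·4!/13! = 1/6435; Racah Σ t=0..0: t=0:+1/161280 = 1/161280; ⇒ 3j(4 2 6; -4 0 4)² = 1/143, sgn +1
B: Δ = 0!·8!·4!/13! = 1/6435; Racah Σ t=0..0: t=0:+1/17280 = 1/17280; ⇒ 3j(4 2 6; 1 2 -3)² = 14/715, sgn -1
I_A²/I_B² = (1/143)/(14/715) = 5/14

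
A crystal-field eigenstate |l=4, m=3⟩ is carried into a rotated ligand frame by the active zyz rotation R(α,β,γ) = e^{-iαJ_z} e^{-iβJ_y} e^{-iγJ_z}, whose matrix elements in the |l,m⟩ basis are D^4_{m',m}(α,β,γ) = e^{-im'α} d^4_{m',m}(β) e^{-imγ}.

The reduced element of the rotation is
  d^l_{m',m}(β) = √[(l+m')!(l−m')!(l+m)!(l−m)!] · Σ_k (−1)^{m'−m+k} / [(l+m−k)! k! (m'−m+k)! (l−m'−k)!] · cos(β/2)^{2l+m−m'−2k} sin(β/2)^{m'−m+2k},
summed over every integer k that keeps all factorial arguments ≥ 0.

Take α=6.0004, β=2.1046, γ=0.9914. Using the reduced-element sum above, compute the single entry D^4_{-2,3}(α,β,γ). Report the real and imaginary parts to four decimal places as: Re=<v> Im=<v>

First d^4_{-2,3}(β=2.1046), then the phase factors e^{-i(-2)α} and e^{-i(3)γ}:
c=cos(2.104600/2)=0.495575, s=sin(2.104600/2)=0.868565; N=√[2·720·5040·1]=2693.993318
The bounds max(0,m−m')=5 and min(l+m,l−m')=6 give 2 terms
  k=5: (−1)^0·2693.9933/(240)·0.4956^3·0.8686^5 = +0.675344
  k=6: (−1)^1·2693.9933/(720)·0.4956^1·0.8686^7 = -0.691497
d^4_{-2,3}(2.1046) = +0.675344 -0.691497 = -0.016153
Phases: e^{-i·(-2)·6.0004}=+0.844283-0.535898i, e^{-i·(3)·0.9914}=-0.986023-0.166612i ⇒ D=+0.014890-0.006263i

Re=0.0149 Im=-0.0063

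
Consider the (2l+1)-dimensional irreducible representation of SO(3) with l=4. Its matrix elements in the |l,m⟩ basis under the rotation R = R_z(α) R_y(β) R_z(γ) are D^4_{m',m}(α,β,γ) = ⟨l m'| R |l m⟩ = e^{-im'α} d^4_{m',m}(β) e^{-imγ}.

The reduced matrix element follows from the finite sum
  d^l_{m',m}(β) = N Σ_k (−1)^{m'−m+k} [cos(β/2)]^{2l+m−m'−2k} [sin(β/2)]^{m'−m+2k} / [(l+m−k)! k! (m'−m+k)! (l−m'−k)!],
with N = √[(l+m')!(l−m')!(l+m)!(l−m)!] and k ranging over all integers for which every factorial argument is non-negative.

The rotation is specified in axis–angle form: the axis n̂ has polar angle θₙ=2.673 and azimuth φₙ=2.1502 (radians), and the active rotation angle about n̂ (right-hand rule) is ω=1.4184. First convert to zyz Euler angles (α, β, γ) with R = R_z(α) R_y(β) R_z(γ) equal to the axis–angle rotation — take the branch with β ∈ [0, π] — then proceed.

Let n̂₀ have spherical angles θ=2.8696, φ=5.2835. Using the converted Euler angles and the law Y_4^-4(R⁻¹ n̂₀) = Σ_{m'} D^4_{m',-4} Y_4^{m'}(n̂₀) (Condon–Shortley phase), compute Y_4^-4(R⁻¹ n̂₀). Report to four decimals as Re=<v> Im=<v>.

Axis–angle → zyz. n̂ = (sinθₙcosφₙ, sinθₙsinφₙ, cosθₙ) = (-0.247279, +0.377920, -0.892205), ω = 1.4184.
R = I cosω + sinω [n̂]ₓ + (1−cosω) n̂n̂ᵀ gives
  R = [+0.203672, +0.802599, +0.560672; -0.961129, +0.272949, -0.041582; -0.186408, -0.530409, +0.826994]
β = atan2(√(R₁₃²+R₂₃²), R₃₃) = 0.597057; α = atan2(R₂₃, R₁₃) mod 2π = 6.209156; γ = atan2(R₃₂, −R₃₁) mod 2π = 5.050349
Need the full column D^4_{m',-4} for m'=−4..4 at α=6.2092, β=0.5971, γ=5.0503.
cos(β/2)=0.955770, sin(β/2)=0.294114
d^4_{-4,-4}: single k=0 term ⇒ +0.696351;  D = +0.343022+0.606004i
d^4_{-3,-4}: single k=0 term ⇒ -0.606088;  D = -0.258730-0.548089i
d^4_{-2,-4}: single k=0 term ⇒ +0.348925;  D = +0.125205+0.325688i
d^4_{-1,-4}: single k=0 term ⇒ -0.151848;  D = -0.043856-0.145377i
d^4_{0,-4}: single k=0 term ⇒ +0.052243;  D = +0.011348+0.050996i
d^4_{1,-4}: single k=0 term ⇒ -0.014379;  D = -0.002077-0.014228i
d^4_{2,-4}: single k=0 term ⇒ +0.003129;  D = +0.000222+0.003121i
d^4_{3,-4}: single k=0 term ⇒ -0.000515;  D = +0.000002-0.000515i
d^4_{4,-4}: single k=0 term ⇒ +0.000056;  D = -0.000004+0.000056i
Y_4^{m'}(θ=2.8696,φ=5.2835) and Σ D·Y over m':
  (+0.3430+0.6060i)·(-0.0015-0.0017i)  (-0.2587-0.5481i)·(+0.0231-0.0033i)  (+0.1252+0.3257i)·(-0.0551+0.1207i)  (-0.0439-0.1454i)·(-0.2313-0.3599i)  (+0.0113+0.0510i)·(+0.5602+0.0000i)  (-0.0021-0.0142i)·(+0.2313-0.3599i)  (+0.0002+0.0031i)·(-0.0551-0.1207i)  (+0.0000-0.0005i)·(-0.0231-0.0033i)  (-0.0000+0.0001i)·(-0.0015+0.0017i)
Y_4^-4(R⁻¹ n̂) = -0.094538+0.059061i

Re=-0.0945 Im=0.0591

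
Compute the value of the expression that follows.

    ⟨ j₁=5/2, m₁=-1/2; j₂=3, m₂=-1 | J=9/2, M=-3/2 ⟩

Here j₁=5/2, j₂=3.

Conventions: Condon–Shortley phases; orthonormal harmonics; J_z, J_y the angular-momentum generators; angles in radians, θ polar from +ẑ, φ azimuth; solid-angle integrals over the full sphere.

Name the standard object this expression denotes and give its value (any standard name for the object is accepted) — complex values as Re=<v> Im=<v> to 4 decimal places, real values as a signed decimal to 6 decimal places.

This is a Clebsch–Gordan (vector-coupling) coefficient.
triangle: 1!*4!*5!/11! = 2880/39916800
(j±m)!: 2!*3!*2!*4!*3!*6! = 2488320
prefactor² = (2J+1)*Δ*N² = 138240/77
  k=0: +1/(0!*1!*3!*2!*1!*3!) = 1/72
  k=1: −1/(1!*0!*2!*1!*2!*4!) = -1/96
Σ = 1/288  ⇒  CG² = 138240/77*(1/288)² = 5/231
CG = +√(5/231) = +0.147122

Clebsch–Gordan coefficient, +√(5/231) ≈ +0.147122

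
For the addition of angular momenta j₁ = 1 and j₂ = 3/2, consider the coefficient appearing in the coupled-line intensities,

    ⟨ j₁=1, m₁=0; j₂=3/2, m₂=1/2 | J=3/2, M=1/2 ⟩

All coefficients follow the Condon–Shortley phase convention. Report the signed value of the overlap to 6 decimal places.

−√(1/15) = -0.258199

triangle: 1!*1!*2!/5! = 2/120
(j±m)!: 1!*1!*2!*1!*2!*1! = 4
prefactor² = (2J+1)*Δ*N² = 4/15
  k=0: +1/(0!*1!*1!*2!*0!*0!) = 1/2
  k=1: −1/(1!*0!*0!*1!*1!*1!) = -1
Σ = -1/2  ⇒  CG² = 4/15*(-1/2)² = 1/15
CG = −√(1/15) = -0.258199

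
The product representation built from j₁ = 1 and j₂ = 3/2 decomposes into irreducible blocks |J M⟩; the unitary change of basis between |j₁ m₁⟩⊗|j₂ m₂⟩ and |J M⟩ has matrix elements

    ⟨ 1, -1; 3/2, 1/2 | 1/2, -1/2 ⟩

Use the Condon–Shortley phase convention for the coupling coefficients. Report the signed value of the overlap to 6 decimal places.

triangle: 2!·0!·1!/4! = 2/24
(j±m)!: 0!·2!·2!·1!·0!·1! = 4
prefactor² = (2J+1)·Δ·N² = 2/3
  k=2: +1/(2!·0!·0!·0!·0!·1!) = 1/2
Σ = 1/2  ⇒  CG² = 2/3·(1/2)² = 1/6
CG = +√(1/6) = +0.408248

+√(1/6) ≈ +0.408248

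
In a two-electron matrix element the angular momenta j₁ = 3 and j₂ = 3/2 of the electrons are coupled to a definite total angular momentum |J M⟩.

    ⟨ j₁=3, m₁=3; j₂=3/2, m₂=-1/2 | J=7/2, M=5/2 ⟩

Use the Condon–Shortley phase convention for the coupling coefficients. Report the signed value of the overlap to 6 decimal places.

√[8·1!5!2!/9! · 6!0!1!2!6!1!] = √(38400/7)
  +(−1)^0/∏(0,1,0,1,5,1)! = 1/120  (running 1/120)
⟨..|..⟩ = √(38400/7)·(1/120) = +0.617213

+√(8/21) ≈ +0.617213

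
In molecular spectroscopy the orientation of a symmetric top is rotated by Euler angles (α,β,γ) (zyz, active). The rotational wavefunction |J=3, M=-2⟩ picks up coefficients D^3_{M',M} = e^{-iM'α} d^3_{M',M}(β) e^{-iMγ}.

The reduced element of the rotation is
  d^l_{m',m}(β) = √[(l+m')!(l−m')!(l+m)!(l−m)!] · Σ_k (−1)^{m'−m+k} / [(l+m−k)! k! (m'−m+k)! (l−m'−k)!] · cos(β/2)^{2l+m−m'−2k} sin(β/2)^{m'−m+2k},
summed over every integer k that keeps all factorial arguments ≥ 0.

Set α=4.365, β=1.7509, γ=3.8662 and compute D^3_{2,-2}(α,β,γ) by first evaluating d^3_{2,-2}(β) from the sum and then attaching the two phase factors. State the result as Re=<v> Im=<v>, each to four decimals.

Re=0.2757 Im=-0.4271

First d^3_{2,-2}(β=1.7509), then the phase factors e^{-i(2)α} and e^{-i(-2)γ}:
With c≡cos(β/2)=0.640651 and s≡sin(β/2)=0.767832, N=[120·1·1·120]^{1/2}=120.000000
k∈{0,1} keeps every argument non-negative
  k=0: (−1)^4·120.0000/(24)·0.6407^2·0.7678^4 = +0.713310
  k=1: (−1)^5·120.0000/(120)·0.6407^0·0.7678^6 = -0.204926
d^3_{2,-2}(1.7509) = +0.713310 -0.204926 = +0.508384
Phases: e^{-i·(2)·4.3650}=-0.768196-0.640215i, e^{-i·(-2)·3.8662}=+0.121282+0.992618i ⇒ D=+0.275707-0.427130i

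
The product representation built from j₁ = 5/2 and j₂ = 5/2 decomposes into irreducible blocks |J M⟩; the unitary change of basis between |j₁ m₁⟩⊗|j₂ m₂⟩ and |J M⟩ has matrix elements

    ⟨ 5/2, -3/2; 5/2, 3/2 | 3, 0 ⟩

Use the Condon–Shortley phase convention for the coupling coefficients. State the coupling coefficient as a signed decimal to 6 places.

+√(49/180) = +0.521749

j₁+j₂−J=2  J+j₁−j₂=3  J−j₁+j₂=3  j₁+j₂+J+1=9
(j₁±m₁, j₂±m₂, J±M) = (1,4,4,1,3,3)
P² = 144/5
sum k=1..2:
  [1] −1/36 = -1/36
  [2] +1/8 = 1/8
S = 7/72
C² = P²·S² = 49/180 ; C = +0.521749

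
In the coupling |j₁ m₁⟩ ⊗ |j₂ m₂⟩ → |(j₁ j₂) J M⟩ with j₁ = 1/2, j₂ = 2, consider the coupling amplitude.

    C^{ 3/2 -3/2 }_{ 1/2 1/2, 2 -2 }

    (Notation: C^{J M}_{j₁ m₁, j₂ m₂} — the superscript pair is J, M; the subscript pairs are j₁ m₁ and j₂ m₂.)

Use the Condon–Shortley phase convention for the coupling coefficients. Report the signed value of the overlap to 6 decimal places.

j₁+j₂−J=1  J+j₁−j₂=0  J−j₁+j₂=3  j₁+j₂+J+1=5
(j₁±m₁, j₂±m₂, J±M) = (1,0,0,4,0,3)
P² = 144/5
sum k=0..0:
  [0] +1/6 = 1/6
S = 1/6
C² = P²·S² = 4/5 ; C = +0.894427

+√(4/5) ≈ +0.894427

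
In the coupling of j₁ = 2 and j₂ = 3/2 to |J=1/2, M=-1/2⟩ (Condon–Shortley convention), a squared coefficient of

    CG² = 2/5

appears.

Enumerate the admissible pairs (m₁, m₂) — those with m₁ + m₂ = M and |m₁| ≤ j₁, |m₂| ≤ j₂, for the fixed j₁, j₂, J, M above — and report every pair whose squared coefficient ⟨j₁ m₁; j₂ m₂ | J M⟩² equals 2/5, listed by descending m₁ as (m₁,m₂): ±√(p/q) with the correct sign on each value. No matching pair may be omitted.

Admissible pairs with m₁+m₂ = M = -1/2: (-2,3/2), (-1,1/2), (0,-1/2), (1,-3/2)
  (m₁,m₂)=(1,-3/2): CG² = 1/10, CG = +√(1/10)
  (m₁,m₂)=(0,-1/2): CG² = 1/5, CG = −√(1/5)
  (m₁,m₂)=(-1,1/2): CG² = 3/10, CG = +√(3/10)
  (m₁,m₂)=(-2,3/2): CG² = 2/5, CG = −√(2/5)   ← matches the target
Pairs with CG² = 2/5: (-2,3/2): −√(2/5)

(-2,3/2): −√(2/5)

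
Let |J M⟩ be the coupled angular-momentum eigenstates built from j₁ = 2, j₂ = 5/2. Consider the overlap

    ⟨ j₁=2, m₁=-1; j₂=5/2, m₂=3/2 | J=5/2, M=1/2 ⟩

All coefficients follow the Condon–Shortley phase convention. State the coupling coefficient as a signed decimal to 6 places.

+√(6/35) = +0.414039

√[6·2!2!3!/8! · 1!3!4!1!3!2!] = √(216/35)
  +(−1)^1/∏(1,1,2,3,0,0)! = -1/12  (running -1/12)
  +(−1)^2/∏(2,0,1,2,1,1)! = 1/4  (running 1/6)
⟨..|..⟩ = √(216/35)·(1/6) = +0.414039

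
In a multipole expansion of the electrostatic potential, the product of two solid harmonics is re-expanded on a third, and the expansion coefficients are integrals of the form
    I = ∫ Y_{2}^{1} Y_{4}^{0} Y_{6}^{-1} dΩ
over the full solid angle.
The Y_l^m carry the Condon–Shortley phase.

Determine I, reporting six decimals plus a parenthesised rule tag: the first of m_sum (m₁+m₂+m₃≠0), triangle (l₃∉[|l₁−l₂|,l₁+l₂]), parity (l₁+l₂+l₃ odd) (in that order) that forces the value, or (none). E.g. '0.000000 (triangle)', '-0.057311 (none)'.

m-sum 0 ✓  L=12 even ✓  2≤6≤6 ✓
Π(2lᵢ+1) = 5×9×13 = 585
triangle coeff Δ(2,4,6) = 1/6435
Σ_t [0,0]: t=0:+1/2304 = 1/2304
(3j)²=5/143 [(2 4 6; 0 0 0)], sign=+1
Σ_t [0,0]: t=0:+1/3456 = 1/3456
(3j)²=35/1287 [(2 4 6; 1 0 -1)], sign=-1
⇒ 4πI² = 875/1573
I = (-1)√(875/1573/(4π)) = -0.21039467
No selection rule forces the value: the integral is nonzero (none).

-0.210395 (none)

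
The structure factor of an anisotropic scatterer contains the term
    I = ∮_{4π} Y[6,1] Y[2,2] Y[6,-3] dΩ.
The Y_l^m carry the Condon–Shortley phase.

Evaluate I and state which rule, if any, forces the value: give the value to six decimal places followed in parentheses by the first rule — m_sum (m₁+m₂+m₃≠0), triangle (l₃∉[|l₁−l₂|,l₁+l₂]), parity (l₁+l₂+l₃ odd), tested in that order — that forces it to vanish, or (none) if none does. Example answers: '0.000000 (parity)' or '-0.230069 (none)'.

Checks pass: Σm=0; 14 even; l₃=6∈[4,8].
(2·6+1)(2·2+1)(2·6+1) = 845
Δ: 2! 10! 2! / 15! → 1/90090
sum: t=0:+1/69120 t=1:−1/14400 t=2:+1/69120 = -7/172800
3j²(6 2 6; 0 0 0) = Δ·Π!·Σ² = 14/715  (sign -1)
sum: t=2:+1/120960 = 1/120960
3j²(6 2 6; 1 2 -3) = Δ·Π!·Σ² = 24/1001  (sign -1)
combine: 4πI² = 845·14/715·24/1001 = 48/121
take √, sign +1: I = 0.17767364
No selection rule forces the value: the integral is nonzero (none).

0.177674 (none)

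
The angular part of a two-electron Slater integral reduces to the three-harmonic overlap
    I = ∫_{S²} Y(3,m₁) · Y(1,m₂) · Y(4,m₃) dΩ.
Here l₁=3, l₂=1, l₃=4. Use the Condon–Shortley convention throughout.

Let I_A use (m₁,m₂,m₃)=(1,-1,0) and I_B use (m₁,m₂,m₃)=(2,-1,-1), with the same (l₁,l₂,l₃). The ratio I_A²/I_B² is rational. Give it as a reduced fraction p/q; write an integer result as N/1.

Shared (l₁,l₂,l₃)=(3,1,4): N and (l;000)² cancel in I_A²/I_B².
A: Δ = 0!·6!·2!/9! = 1/252; Racah Σ t=0..0: t=0:+1/96 = 1/96; ⇒ 3j(3 1 4; 1 -1 0)² = 1/42, sgn +1
B: Δ = 0!·6!·2!/9! = 1/252; Racah Σ t=0..0: t=0:+1/240 = 1/240; ⇒ 3j(3 1 4; 2 -1 -1)² = 1/84, sgn -1
I_A²/I_B² = (1/42)/(1/84) = 2/1

2/1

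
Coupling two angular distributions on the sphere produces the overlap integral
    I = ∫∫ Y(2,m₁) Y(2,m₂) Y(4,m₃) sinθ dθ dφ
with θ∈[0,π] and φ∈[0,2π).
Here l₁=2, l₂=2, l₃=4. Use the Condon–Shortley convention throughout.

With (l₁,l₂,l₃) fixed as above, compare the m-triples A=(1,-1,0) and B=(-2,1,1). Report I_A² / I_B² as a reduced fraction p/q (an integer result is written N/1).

l's match ⇒ only the (l;m) 3-j factors differ between A and B.
A: triangle coeff Δ(2,2,4) = 1/630; Σ_t [0,0]: t=0:+1/36 = 1/36; (3j)²=8/315 [(2 2 4; 1 -1 0)], sign=+1
B: triangle coeff Δ(2,2,4) = 1/630; Σ_t [0,0]: t=0:+1/144 = 1/144; (3j)²=1/126 [(2 2 4; -2 1 1)], sign=-1
I_A²/I_B² = (8/315)/(1/126) = 16/5

16/5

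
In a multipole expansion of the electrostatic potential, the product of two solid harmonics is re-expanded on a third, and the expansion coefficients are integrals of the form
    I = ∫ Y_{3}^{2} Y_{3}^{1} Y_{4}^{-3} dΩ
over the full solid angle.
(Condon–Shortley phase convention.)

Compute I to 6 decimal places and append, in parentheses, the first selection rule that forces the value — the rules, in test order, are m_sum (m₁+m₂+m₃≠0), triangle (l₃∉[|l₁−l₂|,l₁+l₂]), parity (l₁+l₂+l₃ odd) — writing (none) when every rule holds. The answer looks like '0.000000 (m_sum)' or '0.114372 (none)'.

-0.095955 (none)

Checks pass: Σm=0; 10 even; l₃=4∈[0,6].
(2·3+1)(2·3+1)(2·4+1) = 441
Δ: 2! 4! 4! / 11! → 1/34650
sum: t=0:+1/72 t=1:−1/16 t=2:+1/72 = -5/144
3j²(3 3 4; 0 0 0) = Δ·Π!·Σ² = 2/77  (sign -1)
sum: t=0:+1/288 t=1:−1/144 = -1/288
3j²(3 3 4; 2 1 -3) = Δ·Π!·Σ² = 1/99  (sign +1)
combine: 4πI² = 441·2/77·1/99 = 14/121
take √, sign -1: I = -0.09595473
No selection rule forces the value: the integral is nonzero (none).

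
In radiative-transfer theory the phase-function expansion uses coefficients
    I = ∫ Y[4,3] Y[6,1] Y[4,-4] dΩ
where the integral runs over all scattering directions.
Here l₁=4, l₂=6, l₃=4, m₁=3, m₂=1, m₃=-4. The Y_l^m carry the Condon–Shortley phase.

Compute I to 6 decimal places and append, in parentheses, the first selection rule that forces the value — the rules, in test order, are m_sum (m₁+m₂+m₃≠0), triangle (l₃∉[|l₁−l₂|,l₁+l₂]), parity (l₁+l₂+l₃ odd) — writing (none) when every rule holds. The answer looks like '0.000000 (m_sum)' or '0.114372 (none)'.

0.065188 (none)

Checks pass: Σm=0; 14 even; l₃=4∈[2,10].
(2·4+1)(2·6+1)(2·4+1) = 1053
Δ: 6! 2! 6! / 15! → 1/1261260
sum: t=2:+1/4608 t=3:−1/1296 t=4:+1/4608 = -7/20736
3j²(4 6 4; 0 0 0) = Δ·Π!·Σ² = 20/1287  (sign -1)
sum: t=1:−1/172800 = -1/172800
3j²(4 6 4; 3 1 -4) = Δ·Π!·Σ² = 7/2145  (sign -1)
combine: 4πI² = 1053·20/1287·7/2145 = 84/1573
take √, sign +1: I = 0.06518840
No selection rule forces the value: the integral is nonzero (none).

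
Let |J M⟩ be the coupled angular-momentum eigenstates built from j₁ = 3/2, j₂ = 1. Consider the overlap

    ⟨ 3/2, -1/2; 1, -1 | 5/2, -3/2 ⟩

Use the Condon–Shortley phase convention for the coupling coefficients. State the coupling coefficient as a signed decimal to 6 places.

j₁+j₂−J=0  J+j₁−j₂=3  J−j₁+j₂=2  j₁+j₂+J+1=6
(j₁±m₁, j₂±m₂, J±M) = (1,2,0,2,1,4)
P² = 48/5
sum k=0..0:
  [0] +1/4 = 1/4
S = 1/4
C² = P²·S² = 3/5 ; C = +0.774597

+√(3/5) ≈ +0.774597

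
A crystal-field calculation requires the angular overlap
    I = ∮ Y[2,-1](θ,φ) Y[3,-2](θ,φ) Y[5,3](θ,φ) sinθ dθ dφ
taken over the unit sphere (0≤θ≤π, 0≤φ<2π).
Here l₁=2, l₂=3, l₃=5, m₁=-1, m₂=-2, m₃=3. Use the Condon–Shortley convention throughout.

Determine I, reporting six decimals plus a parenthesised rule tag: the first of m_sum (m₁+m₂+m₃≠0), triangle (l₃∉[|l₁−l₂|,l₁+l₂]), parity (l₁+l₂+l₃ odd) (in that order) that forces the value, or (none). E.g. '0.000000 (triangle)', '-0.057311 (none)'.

Rules hold: Σm=0, L=10 even, 1≤5≤5.
N = 5·7·11 = 385
Δ = 0!·4!·6!/11! = 1/2310
Racah Σ t=0..0: t=0:+1/144 = 1/144
⇒ 3j(2 3 5; 0 0 0)² = 10/231, sgn -1
Racah Σ t=0..0: t=0:+1/720 = 1/720
⇒ 3j(2 3 5; -1 -2 3)² = 8/165, sgn +1
4πI² = N·(3j₀)²·(3jₘ)² = 80/99
I = -1·√(0.808081/4π) = -0.25358436
No selection rule forces the value: the integral is nonzero (none).

-0.253584 (none)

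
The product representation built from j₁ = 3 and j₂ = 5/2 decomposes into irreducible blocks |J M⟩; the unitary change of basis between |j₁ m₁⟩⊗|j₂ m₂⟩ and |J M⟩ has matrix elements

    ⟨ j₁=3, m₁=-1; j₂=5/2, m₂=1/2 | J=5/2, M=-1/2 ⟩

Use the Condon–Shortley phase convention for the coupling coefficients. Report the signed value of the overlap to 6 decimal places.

+√(8/35) ≈ +0.478091

j₁+j₂−J=3  J+j₁−j₂=3  J−j₁+j₂=2  j₁+j₂+J+1=9
(j₁±m₁, j₂±m₂, J±M) = (2,4,3,2,2,3)
P² = 288/35
sum k=1..3:
  [1] −1/24 = -1/24
  [2] +1/4 = 1/4
  [3] −1/24 = -1/24
S = 1/6
C² = P²·S² = 8/35 ; C = +0.478091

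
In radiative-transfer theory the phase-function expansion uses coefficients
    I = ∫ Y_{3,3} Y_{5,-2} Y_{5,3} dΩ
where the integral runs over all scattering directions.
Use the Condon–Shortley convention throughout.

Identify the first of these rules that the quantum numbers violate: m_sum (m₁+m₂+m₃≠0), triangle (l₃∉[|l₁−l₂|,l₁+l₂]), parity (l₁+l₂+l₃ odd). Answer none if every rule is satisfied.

azimuthal sum: 3 − 2 + 3 = 4  ✗
2 ≤ 5 ≤ 8 (triangle on l)
L = 3 + 5 + 5 = 13 (odd)

m_sum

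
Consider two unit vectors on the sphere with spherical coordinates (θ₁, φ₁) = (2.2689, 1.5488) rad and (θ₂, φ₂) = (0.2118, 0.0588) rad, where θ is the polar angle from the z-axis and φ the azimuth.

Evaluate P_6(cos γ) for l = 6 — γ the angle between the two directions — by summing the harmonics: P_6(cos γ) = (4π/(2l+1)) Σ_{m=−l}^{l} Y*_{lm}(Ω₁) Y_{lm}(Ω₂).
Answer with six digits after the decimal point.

Term-by-term m-sum for l=6 (normalisation 4π/13 = 0.966644):
  m=-6: Y*=(-0.096786, 0.012848)  Y=(0.000039, -0.000014)  product (-0.000004, 0.000002)
  m=-5: Y*=(-0.031148, -0.282069)  Y=(0.000643, -0.000195)  product (-0.000075, -0.000175)
  m=-4: Y*=(0.433857, -0.038272)  Y=(0.006447, -0.001545)  product (0.002738, -0.000917)
  m=-3: Y*=(0.019172, 0.290112)  Y=(0.043764, -0.007801)  product (0.003102, 0.012547)
  m=-2: Y*=(0.153495, -0.006757)  Y=(0.199302, -0.023547)  product (0.030433, -0.004961)
  m=-1: Y*=(0.007860, 0.357271)  Y=(0.547167, -0.032211)  product (0.015809, 0.195234)
  m=+0: Y*=(0.057408, -0.000000)  Y=(0.590809, 0.000000)  product (0.033917, 0.000000)
  m=+1: Y*=(-0.007860, 0.357271)  Y=(-0.547167, -0.032211)  product (0.015809, -0.195234)
  m=+2: Y*=(0.153495, 0.006757)  Y=(0.199302, 0.023547)  product (0.030433, 0.004961)
  m=+3: Y*=(-0.019172, 0.290112)  Y=(-0.043764, -0.007801)  product (0.003102, -0.012547)
  m=+4: Y*=(0.433857, 0.038272)  Y=(0.006447, 0.001545)  product (0.002738, 0.000917)
  m=+5: Y*=(0.031148, -0.282069)  Y=(-0.000643, -0.000195)  product (-0.000075, 0.000175)
  m=+6: Y*=(-0.096786, -0.012848)  Y=(0.000039, 0.000014)  product (-0.000004, -0.000002)
Σ over m = (0.137923, -0.000000); ×(4π/13) → (0.133322, -0.000000). Real part: 0.133322

0.133322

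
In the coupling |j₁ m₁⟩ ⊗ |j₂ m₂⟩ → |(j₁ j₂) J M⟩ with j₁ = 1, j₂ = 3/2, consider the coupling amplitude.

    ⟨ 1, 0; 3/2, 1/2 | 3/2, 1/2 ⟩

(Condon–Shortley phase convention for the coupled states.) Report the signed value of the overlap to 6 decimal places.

-0.258199

triangle: 1!*1!*2!/5! = 2/120
(j±m)!: 1!*1!*2!*1!*2!*1! = 4
prefactor² = (2J+1)*Δ*N² = 4/15
  k=0: +1/(0!*1!*1!*2!*0!*0!) = 1/2
  k=1: −1/(1!*0!*0!*1!*1!*1!) = -1
Σ = -1/2  ⇒  CG² = 4/15*(-1/2)² = 1/15
CG = −√(1/15) = -0.258199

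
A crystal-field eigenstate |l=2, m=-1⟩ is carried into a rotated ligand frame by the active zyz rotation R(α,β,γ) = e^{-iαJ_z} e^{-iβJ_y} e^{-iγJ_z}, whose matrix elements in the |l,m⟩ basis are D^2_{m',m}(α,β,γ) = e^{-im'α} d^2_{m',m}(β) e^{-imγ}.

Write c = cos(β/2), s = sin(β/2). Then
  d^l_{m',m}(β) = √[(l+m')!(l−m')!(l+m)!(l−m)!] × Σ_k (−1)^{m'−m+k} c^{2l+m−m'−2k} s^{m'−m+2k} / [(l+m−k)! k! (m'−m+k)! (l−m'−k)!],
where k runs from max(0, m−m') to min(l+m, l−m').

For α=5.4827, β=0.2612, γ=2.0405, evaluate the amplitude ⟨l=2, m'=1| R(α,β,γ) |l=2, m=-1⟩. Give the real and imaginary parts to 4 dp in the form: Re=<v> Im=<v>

Re=-0.0475 Im=0.0147

Split into d^2_{1,-1}(β=0.2612) × two z-phases.
With c≡cos(β/2)=0.991484 and s≡sin(β/2)=0.130229, N=[6·1·1·6]^{1/2}=6.000000
k: max(0,(-1)−(1))=0 … min(2+(-1),2−(1))=1
  k=0: (−1)^2·6.0000/(2)·0.9915^2·0.1302^2 = +0.050016
  k=1: (−1)^3·6.0000/(6)·0.9915^0·0.1302^4 = -0.000288
d^2_{1,-1}(0.2612) = +0.050016 -0.000288 = +0.049728
Phases: e^{-i·(1)·5.4827}=+0.696358+0.717694i, e^{-i·(-1)·2.0405}=-0.452622+0.891702i ⇒ D=-0.047498+0.014725i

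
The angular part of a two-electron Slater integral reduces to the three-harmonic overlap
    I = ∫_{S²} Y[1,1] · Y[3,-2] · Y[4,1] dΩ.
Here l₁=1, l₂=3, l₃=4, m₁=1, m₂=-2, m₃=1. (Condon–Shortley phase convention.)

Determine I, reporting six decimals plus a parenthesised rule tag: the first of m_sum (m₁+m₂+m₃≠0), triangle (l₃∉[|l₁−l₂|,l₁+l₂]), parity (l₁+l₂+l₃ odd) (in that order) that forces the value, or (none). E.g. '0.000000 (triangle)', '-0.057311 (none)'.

m-sum 0 ✓  L=8 even ✓  2≤4≤4 ✓
Π(2lᵢ+1) = 3×7×9 = 189
triangle coeff Δ(1,3,4) = 1/252
Σ_t [0,0]: t=0:+1/36 = 1/36
(3j)²=4/63 [(1 3 4; 0 0 0)], sign=+1
Σ_t [0,0]: t=0:+1/240 = 1/240
(3j)²=1/84 [(1 3 4; 1 -2 1)], sign=-1
⇒ 4πI² = 1/7
I = (-1)√(1/7/(4π)) = -0.10662181
No selection rule forces the value: the integral is nonzero (none).

-0.106622 (none)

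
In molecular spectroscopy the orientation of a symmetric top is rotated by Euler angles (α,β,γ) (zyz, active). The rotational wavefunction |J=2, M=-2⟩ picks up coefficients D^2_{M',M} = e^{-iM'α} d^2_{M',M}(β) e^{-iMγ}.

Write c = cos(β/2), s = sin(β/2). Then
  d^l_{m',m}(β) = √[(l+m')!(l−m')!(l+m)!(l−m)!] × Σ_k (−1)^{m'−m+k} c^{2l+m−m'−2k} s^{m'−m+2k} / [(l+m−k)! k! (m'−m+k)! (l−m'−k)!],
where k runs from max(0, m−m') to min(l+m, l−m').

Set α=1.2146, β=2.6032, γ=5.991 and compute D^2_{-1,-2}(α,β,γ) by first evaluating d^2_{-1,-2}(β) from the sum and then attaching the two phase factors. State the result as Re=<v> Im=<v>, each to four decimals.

Re=-0.0293 Im=-0.0214

D^2_{-1,-2}(1.2146,2.6032,5.9910) = e^{-i·-1·1.2146}·d^2_{-1,-2}(2.6032)·e^{-i·-2·5.9910}. Compute d first:
With c≡cos(β/2)=0.265957 and s≡sin(β/2)=0.963985, N=[1·6·1·24]^{1/2}=12.000000
Admissible k: 0..0 (factorial args all ≥0)
  k=0: (−1)^1·12.0000/(6)·0.2660^3·0.9640^1 = -0.036269
d^2_{-1,-2}(2.6032) = -0.036269
Phases: e^{-i·(-1)·1.2146}=+0.348712+0.937230i, e^{-i·(-2)·5.9910}=+0.834059-0.551675i ⇒ D=-0.029301-0.021374i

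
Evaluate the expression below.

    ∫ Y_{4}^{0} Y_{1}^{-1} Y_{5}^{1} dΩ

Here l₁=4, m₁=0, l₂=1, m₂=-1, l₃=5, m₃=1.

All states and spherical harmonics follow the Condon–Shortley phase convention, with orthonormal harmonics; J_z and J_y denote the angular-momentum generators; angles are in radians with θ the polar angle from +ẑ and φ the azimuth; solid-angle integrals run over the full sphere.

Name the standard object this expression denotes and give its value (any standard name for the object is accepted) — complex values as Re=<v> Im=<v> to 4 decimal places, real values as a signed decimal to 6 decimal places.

This is a Gaunt coefficient — the integral of a triple product of spherical harmonics over the sphere.
Rules hold: Σm=0, L=10 even, 3≤5≤5.
N = 9·3·11 = 297
Δ = 0!·8!·2!/11! = 1/495
Racah Σ t=0..0: t=0:+1/576 = 1/576
⇒ 3j(4 1 5; 0 0 0)² = 5/99, sgn -1
Racah Σ t=0..0: t=0:+1/1152 = 1/1152
⇒ 3j(4 1 5; 0 -1 1)² = 1/33, sgn +1
4πI² = N·(3j₀)²·(3jₘ)² = 5/11
I = -1·√(0.454545/4π) = -0.19018827

Gaunt coefficient, -0.190188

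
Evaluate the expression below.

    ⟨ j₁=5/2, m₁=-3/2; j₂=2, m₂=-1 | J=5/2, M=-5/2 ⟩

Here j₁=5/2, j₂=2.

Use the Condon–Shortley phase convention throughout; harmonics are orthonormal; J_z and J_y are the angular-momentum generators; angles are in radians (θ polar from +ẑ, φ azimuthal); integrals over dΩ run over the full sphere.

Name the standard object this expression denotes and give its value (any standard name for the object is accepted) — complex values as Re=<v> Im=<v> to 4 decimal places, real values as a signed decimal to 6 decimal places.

Clebsch–Gordan coefficient, −√(3/7) ≈ -0.654654

This is a Clebsch–Gordan (vector-coupling) coefficient.
j₁+j₂−J=2  J+j₁−j₂=3  J−j₁+j₂=2  j₁+j₂+J+1=8
(j₁±m₁, j₂±m₂, J±M) = (1,4,1,3,0,5)
P² = 432/7
sum k=1..1:
  [1] −1/12 = -1/12
S = -1/12
C² = P²·S² = 3/7 ; C = -0.654654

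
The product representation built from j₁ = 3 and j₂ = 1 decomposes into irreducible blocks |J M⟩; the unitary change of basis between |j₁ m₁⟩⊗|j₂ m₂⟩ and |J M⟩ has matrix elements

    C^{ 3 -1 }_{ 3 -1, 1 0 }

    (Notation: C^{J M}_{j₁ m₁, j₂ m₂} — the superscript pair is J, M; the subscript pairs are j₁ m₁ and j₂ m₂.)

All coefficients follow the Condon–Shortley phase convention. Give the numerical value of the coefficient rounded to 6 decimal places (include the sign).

triangle: 1!·5!·1!/8! = 120/40320
(j±m)!: 2!·4!·1!·1!·2!·4! = 2304
prefactor² = (2J+1)·Δ·N² = 48
  k=0: +1/(0!·1!·4!·1!·1!·0!) = 1/24
  k=1: −1/(1!·0!·3!·0!·2!·1!) = -1/12
Σ = -1/24  ⇒  CG² = 48·(-1/24)² = 1/12
CG = −√(1/12) = -0.288675

−√(1/12) = -0.288675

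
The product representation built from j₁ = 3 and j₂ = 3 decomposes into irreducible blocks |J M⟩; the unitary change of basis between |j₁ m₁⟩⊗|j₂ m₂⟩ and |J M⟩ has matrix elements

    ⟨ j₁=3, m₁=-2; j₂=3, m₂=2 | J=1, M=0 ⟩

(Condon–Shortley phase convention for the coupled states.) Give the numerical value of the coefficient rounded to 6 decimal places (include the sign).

+0.377964

√[3·5!1!1!/8! · 1!5!5!1!1!1!] = √(900/7)
  +(−1)^4/∏(4,1,1,1,0,0)! = 1/24  (running 1/24)
  +(−1)^5/∏(5,0,0,0,1,1)! = -1/120  (running 1/30)
⟨..|..⟩ = √(900/7)·(1/30) = +0.377964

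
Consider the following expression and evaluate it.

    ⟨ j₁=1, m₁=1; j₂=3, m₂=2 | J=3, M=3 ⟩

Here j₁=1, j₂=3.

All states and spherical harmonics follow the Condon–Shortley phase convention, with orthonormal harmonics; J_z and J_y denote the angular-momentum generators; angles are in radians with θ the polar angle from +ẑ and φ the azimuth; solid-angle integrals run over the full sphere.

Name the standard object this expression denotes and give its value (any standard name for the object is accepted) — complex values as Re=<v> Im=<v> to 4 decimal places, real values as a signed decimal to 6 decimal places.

This is a Clebsch–Gordan (vector-coupling) coefficient.
triangle: 1!·1!·5!/8! = 120/40320
(j±m)!: 2!·0!·5!·1!·6!·0! = 172800
prefactor² = (2J+1)·Δ·N² = 3600
  k=0: +1/(0!·1!·0!·5!·1!·0!) = 1/120
Σ = 1/120  ⇒  CG² = 3600·(1/120)² = 1/4
CG = +√(1/4) = +0.500000

Clebsch–Gordan coefficient, +√(1/4) ≈ +0.500000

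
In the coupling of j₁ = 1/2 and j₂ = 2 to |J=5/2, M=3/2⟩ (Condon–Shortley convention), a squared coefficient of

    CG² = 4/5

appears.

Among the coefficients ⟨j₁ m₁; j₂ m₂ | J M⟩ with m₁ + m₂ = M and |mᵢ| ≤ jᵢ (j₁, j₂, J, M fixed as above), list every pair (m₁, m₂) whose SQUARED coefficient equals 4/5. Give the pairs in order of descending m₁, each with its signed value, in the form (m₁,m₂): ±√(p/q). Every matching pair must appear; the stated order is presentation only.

Admissible pairs with m₁+m₂ = M = 3/2: (-1/2,2), (1/2,1)
  (m₁,m₂)=(1/2,1): CG² = 4/5, CG = +√(4/5)   ← matches the target
  (m₁,m₂)=(-1/2,2): CG² = 1/5, CG = +√(1/5)
Pairs with CG² = 4/5: (1/2,1): +√(4/5)

(1/2,1): +√(4/5)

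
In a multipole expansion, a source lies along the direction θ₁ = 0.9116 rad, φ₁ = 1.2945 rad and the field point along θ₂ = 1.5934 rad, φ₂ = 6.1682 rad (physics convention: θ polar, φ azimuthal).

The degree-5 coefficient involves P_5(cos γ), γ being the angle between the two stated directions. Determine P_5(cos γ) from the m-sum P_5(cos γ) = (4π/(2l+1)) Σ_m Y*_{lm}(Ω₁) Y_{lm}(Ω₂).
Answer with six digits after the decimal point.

0.199528

Addition theorem: P_5(cos γ) = (4π/11) Σ_m Y*_{lm}(Ω₁) Y_{lm}(Ω₂), m = −5…5:
  term(m=-5) = (0.047938, 0.045951)   from Y*(Ω₁)=(0.140695, 0.026959), Y(Ω₂)=(0.389017, 0.252060)
  term(m=-4) = (-0.009293, 0.006995)   from Y*(Ω₁)=(0.157589, -0.313636), Y(Ω₂)=(-0.029695, -0.014710)
  term(m=-3) = (0.065004, 0.123671)   from Y*(Ω₁)=(-0.299326, -0.274360), Y(Ω₂)=(-0.323819, -0.116356)
  term(m=-2) = (-0.002949, 0.000986)   from Y*(Ω₁)=(-0.069232, 0.042694), Y(Ω₂)=(0.037220, 0.008714)
  term(m=-1) = (-0.016762, -0.103009)   from Y*(Ω₁)=(-0.089553, -0.315830), Y(Ω₂)=(0.315812, 0.036475)
  term(m=+0) = (0.006782, 0.000000)   from Y*(Ω₁)=(-0.171458, -0.000000), Y(Ω₂)=(-0.039555, 0.000000)
  term(m=+1) = (-0.016762, 0.103009)   from Y*(Ω₁)=(0.089553, -0.315830), Y(Ω₂)=(-0.315812, 0.036475)
  term(m=+2) = (-0.002949, -0.000986)   from Y*(Ω₁)=(-0.069232, -0.042694), Y(Ω₂)=(0.037220, -0.008714)
  term(m=+3) = (0.065004, -0.123671)   from Y*(Ω₁)=(0.299326, -0.274360), Y(Ω₂)=(0.323819, -0.116356)
  term(m=+4) = (-0.009293, -0.006995)   from Y*(Ω₁)=(0.157589, 0.313636), Y(Ω₂)=(-0.029695, 0.014710)
  term(m=+5) = (0.047938, -0.045951)   from Y*(Ω₁)=(-0.140695, 0.026959), Y(Ω₂)=(-0.389017, 0.252060)
Accumulated sum (0.174657, 0.000000); after 4π/(2l+1) scaling, (0.199528, 0.000000) ⇒ P_5 = 0.199528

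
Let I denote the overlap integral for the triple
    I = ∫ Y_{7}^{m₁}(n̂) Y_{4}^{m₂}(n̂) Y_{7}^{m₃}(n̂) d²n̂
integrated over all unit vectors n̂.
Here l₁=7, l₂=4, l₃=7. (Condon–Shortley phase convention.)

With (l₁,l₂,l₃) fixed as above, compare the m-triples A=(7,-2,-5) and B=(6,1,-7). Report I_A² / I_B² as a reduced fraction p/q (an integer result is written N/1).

9/13

Same 7,4,7: normalisation and zero-m 3j drop out of the ratio.
A: Δ: 4! 10! 4! / 19! → 1/58198140; sum: t=0:+1/348364800 = 1/348364800; 3j²(7 4 7; 7 -2 -5) = Δ·Π!·Σ² = 11/646  (sign +1)
B: Δ: 4! 10! 4! / 19! → 1/58198140; sum: t=1:−1/522547200 = -1/522547200; 3j²(7 4 7; 6 1 -7) = Δ·Π!·Σ² = 143/5814  (sign -1)
I_A²/I_B² = (11/646)/(143/5814) = 9/13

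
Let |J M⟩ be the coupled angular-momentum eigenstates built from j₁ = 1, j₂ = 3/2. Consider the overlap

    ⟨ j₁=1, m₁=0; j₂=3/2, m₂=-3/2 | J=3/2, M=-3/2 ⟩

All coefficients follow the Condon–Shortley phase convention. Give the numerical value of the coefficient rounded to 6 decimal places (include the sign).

+0.774597  (= +√(3/5))

triangle: 1!·1!·2!/5! = 2/120
(j±m)!: 1!·1!·0!·3!·0!·3! = 36
prefactor² = (2J+1)·Δ·N² = 12/5
  k=0: +1/(0!·1!·1!·0!·0!·2!) = 1/2
Σ = 1/2  ⇒  CG² = 12/5·(1/2)² = 3/5
CG = +√(3/5) = +0.774597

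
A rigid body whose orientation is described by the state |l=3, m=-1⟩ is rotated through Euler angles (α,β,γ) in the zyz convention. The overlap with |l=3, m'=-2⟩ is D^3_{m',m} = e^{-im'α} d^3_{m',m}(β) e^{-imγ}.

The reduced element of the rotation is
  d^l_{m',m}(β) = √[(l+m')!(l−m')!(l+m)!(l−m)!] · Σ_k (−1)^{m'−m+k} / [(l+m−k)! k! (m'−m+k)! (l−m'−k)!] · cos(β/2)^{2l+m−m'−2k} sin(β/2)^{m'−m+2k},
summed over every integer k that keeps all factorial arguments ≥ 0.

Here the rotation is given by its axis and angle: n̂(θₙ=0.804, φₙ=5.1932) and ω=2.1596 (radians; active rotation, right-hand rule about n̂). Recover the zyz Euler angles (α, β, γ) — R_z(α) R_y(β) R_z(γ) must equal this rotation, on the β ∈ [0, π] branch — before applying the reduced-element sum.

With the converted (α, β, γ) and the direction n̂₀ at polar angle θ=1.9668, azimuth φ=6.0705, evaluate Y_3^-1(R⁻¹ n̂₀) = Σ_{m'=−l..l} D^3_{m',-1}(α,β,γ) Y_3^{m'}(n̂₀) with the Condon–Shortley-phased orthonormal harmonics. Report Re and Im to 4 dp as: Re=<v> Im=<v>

Axis–angle → zyz. n̂ = (sinθₙcosφₙ, sinθₙsinφₙ, cosθₙ) = (+0.333062, -0.638488, +0.693832), ω = 2.1596.
R = I cosω + sinω [n̂]ₓ + (1−cosω) n̂n̂ᵀ gives
  R = [-0.382829, -0.907753, -0.171542; +0.246236, +0.078705, -0.966009; +0.890399, -0.412056, +0.193391]
β = atan2(√(R₁₃²+R₂₃²), R₃₃) = 1.376179; α = atan2(R₂₃, R₁₃) mod 2π = 4.536643; γ = atan2(R₃₂, −R₃₁) mod 2π = 3.575021
Need the full column D^3_{m',-1} for m'=−3..3 at α=4.5366, β=1.3762, γ=3.5750.
cos(β/2)=0.772461, sin(β/2)=0.635063
d^3_{-3,-1}: single k=2 term ⇒ +0.556140;  D = -0.052095-0.553695i
d^3_{-2,-1}: k∈[1..2] ⇒ +0.552330 -0.746636 = -0.194306;  D = -0.193654-0.015903i
d^3_{-1,-1}: k∈[0..2] ⇒ +0.212451 -1.148758 +0.582332 = -0.353976;  D = +0.090207-0.342289i
d^3_{0,-1}: k∈[0..2] ⇒ -0.605047 +1.226848 -0.276408 = +0.345394;  D = -0.313455-0.145060i
d^3_{1,-1}: k∈[0..2] ⇒ +0.861568 -0.776442 +0.065599 = +0.150726;  D = +0.086244-0.123613i
d^3_{2,-1}: k∈[0..1] ⇒ -0.746636 +0.252324 = -0.494311;  D = -0.349698-0.349364i
d^3_{3,-1}: single k=0 term ⇒ +0.375893;  D = -0.308072+0.215377i
Y_3^{m'}(θ=1.9668,φ=6.0705) and Σ D·Y over m':
  (-0.0521-0.5537i)·(+0.2632+0.1952i)  (-0.1937-0.0159i)·(-0.3057-0.1385i)  (+0.0902-0.3423i)·(-0.0746-0.0161i)  (-0.3135-0.1451i)·(+0.3248+0.0000i)  (+0.0862-0.1236i)·(+0.0746-0.0161i)  (-0.3497-0.3494i)·(-0.3057+0.1385i)  (-0.3081+0.2154i)·(-0.2632+0.1952i)
Y_3^-1(R⁻¹ n̂) = +0.236055-0.216303i

Re=0.2361 Im=-0.2163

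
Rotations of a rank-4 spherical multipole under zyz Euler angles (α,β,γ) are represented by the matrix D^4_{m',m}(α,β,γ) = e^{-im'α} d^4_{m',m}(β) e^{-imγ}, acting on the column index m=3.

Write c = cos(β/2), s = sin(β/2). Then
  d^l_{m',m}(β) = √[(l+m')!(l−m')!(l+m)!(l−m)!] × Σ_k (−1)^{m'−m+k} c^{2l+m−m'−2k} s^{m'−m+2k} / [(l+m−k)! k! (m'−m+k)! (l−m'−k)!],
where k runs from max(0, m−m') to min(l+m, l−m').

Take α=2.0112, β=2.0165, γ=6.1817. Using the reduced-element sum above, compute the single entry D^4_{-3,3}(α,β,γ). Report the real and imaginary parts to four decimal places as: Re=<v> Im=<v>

Re=0.4666 Im=0.0256

First d^4_{-3,3}(β=2.0165), then the phase factors e^{-i(-3)α} and e^{-i(3)γ}:
With c≡cos(β/2)=0.533342 and s≡sin(β/2)=0.845900, N=[1·5040·5040·1]^{1/2}=5040.000000
k∈{6,7} keeps every argument non-negative
  k=6: (−1)^0·5040.0000/(720)·0.5333^2·0.8459^6 = +0.729496
  k=7: (−1)^1·5040.0000/(5040)·0.5333^0·0.8459^8 = -0.262151
d^4_{-3,3}(2.0165) = +0.729496 -0.262151 = +0.467345
Phases: e^{-i·(-3)·2.0112}=+0.969015-0.247002i, e^{-i·(3)·6.1817}=+0.954010+0.299774i ⇒ D=+0.466642+0.025631i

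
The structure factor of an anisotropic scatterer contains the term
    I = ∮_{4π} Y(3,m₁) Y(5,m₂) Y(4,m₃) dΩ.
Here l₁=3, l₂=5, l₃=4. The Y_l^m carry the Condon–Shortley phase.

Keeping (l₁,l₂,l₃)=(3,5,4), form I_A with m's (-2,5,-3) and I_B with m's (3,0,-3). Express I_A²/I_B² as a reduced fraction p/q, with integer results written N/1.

14/3

Same 3,5,4: normalisation and zero-m 3j drop out of the ratio.
A: Δ: 4! 2! 6! / 13! → 1/180180; sum: t=4:+1/17280 = 1/17280; 3j²(3 5 4; -2 5 -3) = Δ·Π!·Σ² = 35/858  (sign -1)
B: Δ: 4! 2! 6! / 13! → 1/180180; sum: t=0:+1/5760 = 1/5760; 3j²(3 5 4; 3 0 -3) = Δ·Π!·Σ² = 5/572  (sign -1)
I_A²/I_B² = (35/858)/(5/572) = 14/3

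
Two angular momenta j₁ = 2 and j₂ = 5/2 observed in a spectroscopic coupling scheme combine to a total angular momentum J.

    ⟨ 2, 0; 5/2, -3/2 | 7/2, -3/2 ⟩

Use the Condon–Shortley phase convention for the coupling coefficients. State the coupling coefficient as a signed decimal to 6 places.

+√(2/7) ≈ +0.534522

√[8·1!3!4!/9! · 2!2!1!4!2!5!] = √(512/7)
  +(−1)^0/∏(0,1,2,1,1,3)! = 1/12  (running 1/12)
  +(−1)^1/∏(1,0,1,0,2,4)! = -1/48  (running 1/16)
⟨..|..⟩ = √(512/7)·(1/16) = +0.534522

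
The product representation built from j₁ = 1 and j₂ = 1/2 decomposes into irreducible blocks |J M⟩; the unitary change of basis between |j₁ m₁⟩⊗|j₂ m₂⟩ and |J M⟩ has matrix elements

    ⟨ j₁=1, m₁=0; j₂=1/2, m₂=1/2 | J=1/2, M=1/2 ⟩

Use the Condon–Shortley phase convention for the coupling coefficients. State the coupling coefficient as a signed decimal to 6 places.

-0.577350  (= −√(1/3))

triangle: 1!·1!·0!/3! = 1/6
(j±m)!: 1!·1!·1!·0!·1!·0! = 1
prefactor² = (2J+1)·Δ·N² = 1/3
  k=1: −1/(1!·0!·0!·0!·1!·0!) = -1
Σ = -1  ⇒  CG² = 1/3·(-1)² = 1/3
CG = −√(1/3) = -0.577350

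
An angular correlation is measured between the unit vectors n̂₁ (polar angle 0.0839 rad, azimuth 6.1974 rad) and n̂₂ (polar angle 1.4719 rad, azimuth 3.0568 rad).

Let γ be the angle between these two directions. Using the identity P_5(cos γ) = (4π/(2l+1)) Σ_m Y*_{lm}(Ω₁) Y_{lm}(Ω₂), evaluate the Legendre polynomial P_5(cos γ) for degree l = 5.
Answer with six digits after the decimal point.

0.028088

Expand P_5 via completeness: Σ_{m} conj(Y_{5,m}) at Ω₁ times Y_{5,m} at Ω₂ —
  [-5]  conj(Y_{5,-5})(Ω₁) = 0.00000 - 0.00000j ; Y_{5,-5}(Ω₂) = -0.41281 - 0.18631j ; Δ = -0.00000 + 0.00000j
  [-4]  conj(Y_{5,-4})(Ω₁) = 0.00007 - 0.00002j ; Y_{5,-4}(Ω₂) = 0.13401 + 0.04728j ; Δ = 0.00001 - 0.00000j
  [-3]  conj(Y_{5,-3})(Ω₁) = 0.00156 - 0.00041j ; Y_{5,-3}(Ω₂) = 0.30098 + 0.07826j ; Δ = 0.00050 - 0.00000j
  [-2]  conj(Y_{5,-2})(Ω₁) = 0.02313 - 0.00401j ; Y_{5,-2}(Ω₂) = -0.15855 - 0.02715j ; Δ = -0.00378 + 0.00001j
  [-1]  conj(Y_{5,-1})(Ω₁) = 0.20870 - 0.01795j ; Y_{5,-1}(Ω₂) = -0.27486 - 0.02336j ; Δ = -0.05778 + 0.00006j
  [+0]  conj(Y_{5,0})(Ω₁) = 0.88684 + 0.00000j ; Y_{5,0}(Ω₂) = 0.16540 + 0.00000j ; Δ = 0.14668 + 0.00000j
  [+1]  conj(Y_{5,1})(Ω₁) = -0.20870 - 0.01795j ; Y_{5,1}(Ω₂) = 0.27486 - 0.02336j ; Δ = -0.05778 - 0.00006j
  [+2]  conj(Y_{5,2})(Ω₁) = 0.02313 + 0.00401j ; Y_{5,2}(Ω₂) = -0.15855 + 0.02715j ; Δ = -0.00378 - 0.00001j
  [+3]  conj(Y_{5,3})(Ω₁) = -0.00156 - 0.00041j ; Y_{5,3}(Ω₂) = -0.30098 + 0.07826j ; Δ = 0.00050 + 0.00000j
  [+4]  conj(Y_{5,4})(Ω₁) = 0.00007 + 0.00002j ; Y_{5,4}(Ω₂) = 0.13401 - 0.04728j ; Δ = 0.00001 + 0.00000j
  [+5]  conj(Y_{5,5})(Ω₁) = -0.00000 - 0.00000j ; Y_{5,5}(Ω₂) = 0.41281 - 0.18631j ; Δ = -0.00000 - 0.00000j
Accumulated sum 0.02459 + 0.00000j; after 4π/(2l+1) scaling, 0.02809 + 0.00000j ⇒ P_5 = 0.028088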